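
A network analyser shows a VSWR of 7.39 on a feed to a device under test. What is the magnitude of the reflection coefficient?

|Γ| = (S − 1)/(S + 1) = (7.39 − 1)/(7.39 + 1) = 6.39/8.39

|Γ| ≈ 0.762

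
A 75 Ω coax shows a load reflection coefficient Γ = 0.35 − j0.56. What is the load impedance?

Z_L ≈ 57.5 − j114 Ω

Z_L = Z_0·(1 + Γ)/(1 − Γ) = 75·(1.35 − j0.56)/(0.65 + j0.56)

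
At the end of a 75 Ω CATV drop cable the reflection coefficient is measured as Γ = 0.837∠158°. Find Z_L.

Z_L = Z_0·(1 + Γ)/(1 − Γ) = 75·(0.224 + j0.314)/(1.78 − j0.314)

Z_L ≈ 6.9 + j14.5 Ω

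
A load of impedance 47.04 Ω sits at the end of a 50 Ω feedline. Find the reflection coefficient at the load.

Γ = (Z_L − Z_0)/(Z_L + Z_0) = (47.04 − 50)/(47.04 + 50) = -2.96/97.04

Γ = -0.0305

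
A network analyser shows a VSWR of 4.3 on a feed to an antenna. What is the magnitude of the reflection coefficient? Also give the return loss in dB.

|Γ| = (S − 1)/(S + 1) = (4.3 − 1)/(4.3 + 1) = 3.3/5.3
RL = −20·log₁₀|Γ| = −20·log₁₀(0.623)

|Γ| ≈ 0.623; return loss ≈ 4.12 dB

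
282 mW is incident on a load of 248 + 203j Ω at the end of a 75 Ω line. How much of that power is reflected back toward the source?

P_reflected ≈ 138 mW

|Γ| = |(173 + j203)/(323 + j203)| = 0.699
|Γ|² = 0.489
P_refl = |Γ|²·P_inc = 138 mW, P_del = (1 − |Γ|²)·P_inc = 144 mW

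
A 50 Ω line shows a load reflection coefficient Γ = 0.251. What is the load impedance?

Z_L = Z_0·(1 + Γ)/(1 − Γ) = 50·(1.25)/(0.749)

Z_L ≈ 83.5 Ω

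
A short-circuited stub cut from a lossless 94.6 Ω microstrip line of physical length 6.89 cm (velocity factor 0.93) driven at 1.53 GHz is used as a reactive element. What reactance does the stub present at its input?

X_in ≈ -91.3 Ω (capacitive)

λ = v/f = 0.93·c / 1.53 GHz = 0.182 m
βl = 2π·l/λ = 2π × 0.378 = 136°
tan(βl) = -0.965
For a short-circuited stub, Z_in = jZ_0·tan(βl)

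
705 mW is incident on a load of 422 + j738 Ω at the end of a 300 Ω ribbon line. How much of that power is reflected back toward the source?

P_reflected ≈ 370 mW

|Γ| = |(122 + j738)/(722 + j738)| = 0.725
|Γ|² = 0.525
P_refl = |Γ|²·P_inc = 370 mW, P_del = (1 − |Γ|²)·P_inc = 335 mW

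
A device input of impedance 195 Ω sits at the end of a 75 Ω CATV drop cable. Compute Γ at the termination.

Γ = 0.444

Γ = (Z_L − Z_0)/(Z_L + Z_0) = (195 − 75)/(195 + 75) = 120/270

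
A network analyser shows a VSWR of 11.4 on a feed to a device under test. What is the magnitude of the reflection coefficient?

|Γ| ≈ 0.839

|Γ| = (S − 1)/(S + 1) = (11.4 − 1)/(11.4 + 1) = 10.4/12.4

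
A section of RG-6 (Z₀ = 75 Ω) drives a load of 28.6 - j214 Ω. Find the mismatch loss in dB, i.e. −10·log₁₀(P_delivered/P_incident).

Γ = (-46.4 − j214)/(103.6 − j214), |Γ| = 0.921
|Γ|² = 0.848, so P_del/P_inc = 1 − |Γ|² = 0.152
ML = −10·log₁₀(1 − |Γ|²)

mismatch loss ≈ 8.19 dB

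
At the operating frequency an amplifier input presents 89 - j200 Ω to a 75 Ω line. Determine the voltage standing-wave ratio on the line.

Γ = (Z_L − Z_0)/(Z_L + Z_0) = (14 − j200)/(164 − j200)
|Γ| = 200/259 = 0.775
VSWR = (1 + |Γ|)/(1 − |Γ|) = 1.78/0.225

VSWR ≈ 7.9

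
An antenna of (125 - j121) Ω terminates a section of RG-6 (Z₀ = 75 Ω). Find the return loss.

Γ = (50 − j121)/(200 − j121), |Γ| = 0.56
RL = −20·log₁₀|Γ| = −20·log₁₀(0.56)

RL ≈ 5.03 dB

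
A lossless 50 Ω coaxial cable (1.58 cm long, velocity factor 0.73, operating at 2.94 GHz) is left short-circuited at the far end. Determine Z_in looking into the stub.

λ = v/f = 0.73·c / 2.94 GHz = 0.0745 m
βl = 2π·l/λ = 2π × 0.212 = 76.4°
tan(βl) = 4.12
For a short-circuited stub, Z_in = jZ_0·tan(βl)

Z_in ≈ +j206 Ω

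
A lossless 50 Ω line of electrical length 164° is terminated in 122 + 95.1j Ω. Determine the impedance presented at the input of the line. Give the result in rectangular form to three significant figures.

Z_in ≈ 45.9 + j73 Ω

tan(βl) = tan(164°) = -0.287
Z_in = Z_0·(Z_L + jZ_0·tanβl)/(Z_0 + jZ_L·tanβl)
     = 50·(122 + j80.8)/(77.3 − j35)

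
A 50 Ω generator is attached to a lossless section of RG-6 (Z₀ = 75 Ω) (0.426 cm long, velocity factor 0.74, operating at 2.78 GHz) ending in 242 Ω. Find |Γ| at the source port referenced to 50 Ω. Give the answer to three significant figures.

λ = v/f = 0.74·c / 2.78 GHz = 0.0799 m
βl = 2π·l/λ = 2π × 0.0533 = 19.2°
tan(βl) = 0.348
Z_in = Z_0·(Z_L + jZ_0·tanβl)/(Z_0 + jZ_L·tanβl) = 120 − j109 Ω
Γ_s = (Z_in − Z_s)/(Z_in + Z_s) = (69.9 − j109)/(170 − j109), |Γ_s| = 0.641

|Γ| ≈ 0.641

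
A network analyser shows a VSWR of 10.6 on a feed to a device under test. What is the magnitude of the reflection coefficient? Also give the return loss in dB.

|Γ| = (S − 1)/(S + 1) = (10.6 − 1)/(10.6 + 1) = 9.6/11.6
RL = −20·log₁₀|Γ| = −20·log₁₀(0.828)

|Γ| ≈ 0.828; return loss ≈ 1.64 dB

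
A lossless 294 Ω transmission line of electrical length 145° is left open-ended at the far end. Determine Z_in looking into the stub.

tan(βl) = -0.7
For an open-ended stub, Z_in = −jZ_0·cot(βl) = −jZ_0/tan(βl)

Z_in ≈ +j420 Ω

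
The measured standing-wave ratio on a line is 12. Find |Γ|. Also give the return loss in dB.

|Γ| ≈ 0.846; return loss ≈ 1.45 dB

|Γ| = (S − 1)/(S + 1) = (12 − 1)/(12 + 1) = 11/13
RL = −20·log₁₀|Γ| = −20·log₁₀(0.846)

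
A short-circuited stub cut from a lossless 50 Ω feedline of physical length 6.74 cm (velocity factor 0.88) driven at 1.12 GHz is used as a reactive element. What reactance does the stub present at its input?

λ = v/f = 0.88·c / 1.12 GHz = 0.236 m
βl = 2π·l/λ = 2π × 0.286 = 103°
tan(βl) = -4.35
For a short-circuited stub, Z_in = jZ_0·tan(βl)

X_in ≈ -218 Ω (capacitive)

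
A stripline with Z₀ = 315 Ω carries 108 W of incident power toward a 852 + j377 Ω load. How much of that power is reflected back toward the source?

|Γ| = |(537 + j377)/(1167 + j377)| = 0.535
|Γ|² = 0.286
P_refl = |Γ|²·P_inc = 30.9 W, P_del = (1 − |Γ|²)·P_inc = 77.1 W

P_reflected ≈ 30.9 W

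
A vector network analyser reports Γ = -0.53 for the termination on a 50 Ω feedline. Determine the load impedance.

Z_L = Z_0·(1 + Γ)/(1 − Γ) = 50·(0.47)/(1.53)

Z_L ≈ 15.4 Ω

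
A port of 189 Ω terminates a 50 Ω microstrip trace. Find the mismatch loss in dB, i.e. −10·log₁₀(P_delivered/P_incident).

Γ = (189 − 50)/(189 + 50) = 0.582
|Γ|² = 0.338, so P_del/P_inc = 1 − |Γ|² = 0.662
ML = −10·log₁₀(1 − |Γ|²)

mismatch loss ≈ 1.79 dB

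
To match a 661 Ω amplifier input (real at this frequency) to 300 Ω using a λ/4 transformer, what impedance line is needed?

Z_qwt = √(Z_0·R_L) = √(300 × 661) = √198300

Z_qwt ≈ 445 Ω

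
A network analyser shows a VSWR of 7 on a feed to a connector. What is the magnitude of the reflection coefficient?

|Γ| ≈ 0.75

|Γ| = (S − 1)/(S + 1) = (7 − 1)/(7 + 1) = 6/8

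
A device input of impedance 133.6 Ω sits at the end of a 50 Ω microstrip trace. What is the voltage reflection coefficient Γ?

Γ = (Z_L − Z_0)/(Z_L + Z_0) = (133.6 − 50)/(133.6 + 50) = 83.6/183.6

Γ = 0.455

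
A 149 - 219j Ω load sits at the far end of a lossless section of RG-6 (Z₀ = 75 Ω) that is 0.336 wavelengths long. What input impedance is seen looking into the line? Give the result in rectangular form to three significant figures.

βl = 2π × 0.336 = 121°
tan(βl) = tan(121°) = -1.67
Z_in = Z_0·(Z_L + jZ_0·tanβl)/(Z_0 + jZ_L·tanβl)
     = 75·(149 − j344)/(-290 − j248)

Z_in ≈ 21.7 + j70.4 Ω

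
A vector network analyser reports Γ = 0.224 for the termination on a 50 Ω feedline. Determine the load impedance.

Z_L = Z_0·(1 + Γ)/(1 − Γ) = 50·(1.22)/(0.776)

Z_L ≈ 78.9 Ω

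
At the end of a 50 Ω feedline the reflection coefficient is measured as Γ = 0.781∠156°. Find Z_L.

Z_L ≈ 6.42 + j10.5 Ω

Z_L = Z_0·(1 + Γ)/(1 − Γ) = 50·(0.287 + j0.318)/(1.71 − j0.318)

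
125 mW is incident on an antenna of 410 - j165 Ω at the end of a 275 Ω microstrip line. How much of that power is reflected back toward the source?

P_reflected ≈ 11.4 mW

|Γ| = |(135 − j165)/(685 − j165)| = 0.303
|Γ|² = 0.0916
P_refl = |Γ|²·P_inc = 11.4 mW, P_del = (1 − |Γ|²)·P_inc = 114 mW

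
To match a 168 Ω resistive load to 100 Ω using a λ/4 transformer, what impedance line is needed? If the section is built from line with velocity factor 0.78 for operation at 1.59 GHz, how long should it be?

Z_qwt ≈ 130 Ω; length ≈ 3.68 cm

Z_qwt = √(Z_0·R_L) = √(100 × 168) = √16800
λ = 0.78·c/f = 0.147 m, so l = λ/4 = 0.0368 m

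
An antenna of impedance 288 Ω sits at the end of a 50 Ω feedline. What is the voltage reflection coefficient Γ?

Γ = 0.704

Γ = (Z_L − Z_0)/(Z_L + Z_0) = (288 − 50)/(288 + 50) = 238/338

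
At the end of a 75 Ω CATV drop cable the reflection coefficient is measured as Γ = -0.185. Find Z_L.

Z_L ≈ 51.6 Ω

Z_L = Z_0·(1 + Γ)/(1 − Γ) = 75·(0.815)/(1.19)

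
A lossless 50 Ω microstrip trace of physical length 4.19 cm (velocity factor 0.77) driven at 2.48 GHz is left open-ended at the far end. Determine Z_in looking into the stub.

λ = v/f = 0.77·c / 2.48 GHz = 0.0931 m
βl = 2π·l/λ = 2π × 0.45 = 162°
tan(βl) = -0.326
For an open-ended stub, Z_in = −jZ_0·cot(βl) = −jZ_0/tan(βl)

Z_in ≈ +j153 Ω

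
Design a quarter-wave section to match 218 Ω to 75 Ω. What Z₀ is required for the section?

Z_qwt ≈ 128 Ω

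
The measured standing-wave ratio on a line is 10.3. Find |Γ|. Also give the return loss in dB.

|Γ| = (S − 1)/(S + 1) = (10.3 − 1)/(10.3 + 1) = 9.3/11.3
RL = −20·log₁₀|Γ| = −20·log₁₀(0.823)

|Γ| ≈ 0.823; return loss ≈ 1.69 dB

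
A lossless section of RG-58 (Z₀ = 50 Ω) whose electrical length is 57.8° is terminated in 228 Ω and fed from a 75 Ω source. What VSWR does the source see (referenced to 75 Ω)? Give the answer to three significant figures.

tan(βl) = 1.59
Z_in = Z_0·(Z_L + jZ_0·tanβl)/(Z_0 + jZ_L·tanβl) = 15 − j29.4 Ω
Γ_s = (Z_in − Z_s)/(Z_in + Z_s) = (-60 − j29.4)/(90 − j29.4), |Γ_s| = 0.705
VSWR = (1 + |Γ_s|)/(1 − |Γ_s|)

VSWR ≈ 5.79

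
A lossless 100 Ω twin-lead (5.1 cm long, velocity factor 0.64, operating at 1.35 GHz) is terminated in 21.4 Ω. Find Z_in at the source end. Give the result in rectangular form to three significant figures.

Z_in ≈ 50.3 − j110 Ω

λ = v/f = 0.64·c / 1.35 GHz = 0.142 m
βl = 2π·l/λ = 2π × 0.359 = 129°
tan(βl) = tan(129°) = -1.23
Z_in = Z_0·(Z_L + jZ_0·tanβl)/(Z_0 + jZ_L·tanβl)
     = 100·(21.4 − j123)/(100 − j26.3)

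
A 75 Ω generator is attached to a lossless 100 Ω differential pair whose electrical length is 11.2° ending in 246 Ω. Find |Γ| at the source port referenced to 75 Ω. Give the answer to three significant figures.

tan(βl) = 0.198
Z_in = Z_0·(Z_L + jZ_0·tanβl)/(Z_0 + jZ_L·tanβl) = 207 − j80.8 Ω
Γ_s = (Z_in − Z_s)/(Z_in + Z_s) = (132 − j80.8)/(282 − j80.8), |Γ_s| = 0.527

|Γ| ≈ 0.527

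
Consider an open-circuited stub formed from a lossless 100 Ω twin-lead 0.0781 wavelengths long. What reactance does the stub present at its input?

X_in ≈ -187 Ω (capacitive)

βl = 2π × 0.0781 = 28.1°
tan(βl) = 0.534
For an open-circuited stub, Z_in = −jZ_0·cot(βl) = −jZ_0/tan(βl)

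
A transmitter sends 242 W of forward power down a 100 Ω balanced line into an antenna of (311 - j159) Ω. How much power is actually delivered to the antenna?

|Γ| = |(211 − j159)/(411 − j159)| = 0.6
|Γ|² = 0.359
P_refl = |Γ|²·P_inc = 87 W, P_del = (1 − |Γ|²)·P_inc = 155 W

P_delivered ≈ 155 W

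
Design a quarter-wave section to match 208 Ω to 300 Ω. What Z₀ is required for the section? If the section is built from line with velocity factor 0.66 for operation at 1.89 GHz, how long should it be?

Z_qwt = √(Z_0·R_L) = √(300 × 208) = √62400
λ = 0.66·c/f = 0.105 m, so l = λ/4 = 0.0262 m

Z_qwt ≈ 250 Ω; length ≈ 2.62 cm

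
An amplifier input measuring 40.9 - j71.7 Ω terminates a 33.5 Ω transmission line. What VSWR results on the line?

Γ = (Z_L − Z_0)/(Z_L + Z_0) = (7.4 − j71.7)/(74.4 − j71.7)
|Γ| = 72.1/103 = 0.698
VSWR = (1 + |Γ|)/(1 − |Γ|) = 1.7/0.302

VSWR ≈ 5.61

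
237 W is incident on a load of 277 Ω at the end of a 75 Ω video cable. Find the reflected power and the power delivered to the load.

P_reflected ≈ 78 W; P_delivered ≈ 159 W

Γ = (277 − 75)/(277 + 75) = 0.574
|Γ|² = 0.329
P_refl = |Γ|²·P_inc = 78 W, P_del = (1 − |Γ|²)·P_inc = 159 W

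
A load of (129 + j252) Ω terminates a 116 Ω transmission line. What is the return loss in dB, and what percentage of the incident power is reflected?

RL ≈ 2.88 dB; 51.5% of incident power reflected

Γ = (13 + j252)/(245 + j252), |Γ| = 0.718
RL = −20·log₁₀(0.718) = 2.88 dB
P_refl/P_inc = |Γ|² = 0.515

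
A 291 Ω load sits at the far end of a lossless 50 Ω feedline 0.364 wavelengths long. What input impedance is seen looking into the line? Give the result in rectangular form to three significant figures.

βl = 2π × 0.364 = 131°
tan(βl) = tan(131°) = -1.15
Z_in = Z_0·(Z_L + jZ_0·tanβl)/(Z_0 + jZ_L·tanβl)
     = 50·(291 − j57.4)/(50 − j334)

Z_in ≈ 14.8 + j41.3 Ω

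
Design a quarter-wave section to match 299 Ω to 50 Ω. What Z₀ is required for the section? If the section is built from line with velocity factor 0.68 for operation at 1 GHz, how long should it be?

Z_qwt = √(Z_0·R_L) = √(50 × 299) = √14950
λ = 0.68·c/f = 0.204 m, so l = λ/4 = 0.051 m

Z_qwt ≈ 122 Ω; length ≈ 5.1 cm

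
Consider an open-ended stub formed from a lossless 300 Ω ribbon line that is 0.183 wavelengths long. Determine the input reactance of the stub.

βl = 2π × 0.183 = 65.9°
tan(βl) = 2.23
For an open-ended stub, Z_in = −jZ_0·cot(βl) = −jZ_0/tan(βl)

X_in ≈ -134 Ω (capacitive)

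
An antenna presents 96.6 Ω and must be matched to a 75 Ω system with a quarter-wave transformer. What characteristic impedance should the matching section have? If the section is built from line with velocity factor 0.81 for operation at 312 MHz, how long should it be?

Z_qwt ≈ 85.1 Ω; length ≈ 19.5 cm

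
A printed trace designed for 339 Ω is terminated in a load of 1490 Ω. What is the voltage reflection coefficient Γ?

Γ = 0.629

Γ = (Z_L − Z_0)/(Z_L + Z_0) = (1490 − 339)/(1490 + 339) = 1151/1829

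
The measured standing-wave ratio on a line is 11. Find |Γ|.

|Γ| ≈ 0.833

|Γ| = (S − 1)/(S + 1) = (11 − 1)/(11 + 1) = 10/12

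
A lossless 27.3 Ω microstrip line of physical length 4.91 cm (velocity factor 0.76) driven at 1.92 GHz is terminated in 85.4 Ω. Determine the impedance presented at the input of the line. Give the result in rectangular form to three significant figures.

λ = v/f = 0.76·c / 1.92 GHz = 0.119 m
βl = 2π·l/λ = 2π × 0.413 = 149°
tan(βl) = tan(149°) = -0.604
Z_in = Z_0·(Z_L + jZ_0·tanβl)/(Z_0 + jZ_L·tanβl)
     = 27.3·(85.4 − j16.5)/(27.3 − j51.6)

Z_in ≈ 25.5 + j31.7 Ω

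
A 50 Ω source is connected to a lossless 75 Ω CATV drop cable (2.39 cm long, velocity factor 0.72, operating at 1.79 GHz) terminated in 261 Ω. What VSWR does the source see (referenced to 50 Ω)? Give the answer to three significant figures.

λ = v/f = 0.72·c / 1.79 GHz = 0.121 m
βl = 2π·l/λ = 2π × 0.198 = 71.3°
tan(βl) = 2.95
Z_in = Z_0·(Z_L + jZ_0·tanβl)/(Z_0 + jZ_L·tanβl) = 23.8 − j23.1 Ω
Γ_s = (Z_in − Z_s)/(Z_in + Z_s) = (-26.2 − j23.1)/(73.8 − j23.1), |Γ_s| = 0.452
VSWR = (1 + |Γ_s|)/(1 − |Γ_s|)

VSWR ≈ 2.65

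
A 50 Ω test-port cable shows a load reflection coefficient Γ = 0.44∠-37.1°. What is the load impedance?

Z_L ≈ 82 − j54 Ω

Z_L = Z_0·(1 + Γ)/(1 − Γ) = 50·(1.35 − j0.265)/(0.649 + j0.265)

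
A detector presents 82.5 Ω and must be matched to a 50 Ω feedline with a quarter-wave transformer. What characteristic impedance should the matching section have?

Z_qwt ≈ 64.2 Ω

Z_qwt = √(Z_0·R_L) = √(50 × 82.5) = √4125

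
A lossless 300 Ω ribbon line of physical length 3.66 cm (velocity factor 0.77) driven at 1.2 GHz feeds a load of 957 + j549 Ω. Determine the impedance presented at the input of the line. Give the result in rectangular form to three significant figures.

Z_in ≈ 90.4 − j159 Ω

λ = v/f = 0.77·c / 1.2 GHz = 0.193 m
βl = 2π·l/λ = 2π × 0.19 = 68.4°
tan(βl) = tan(68.4°) = 2.53
Z_in = Z_0·(Z_L + jZ_0·tanβl)/(Z_0 + jZ_L·tanβl)
     = 300·(957 + j1310)/(-1090 + j2420)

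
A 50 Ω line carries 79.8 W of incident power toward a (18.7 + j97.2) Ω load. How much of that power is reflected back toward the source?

P_reflected ≈ 58.7 W

|Γ| = |(-31.3 + j97.2)/(68.7 + j97.2)| = 0.858
|Γ|² = 0.736
P_refl = |Γ|²·P_inc = 58.7 W, P_del = (1 − |Γ|²)·P_inc = 21.1 W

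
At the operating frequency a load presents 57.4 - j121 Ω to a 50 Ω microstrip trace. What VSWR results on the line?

VSWR ≈ 6.98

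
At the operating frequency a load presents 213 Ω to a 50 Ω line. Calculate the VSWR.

Γ = (213 − 50)/(213 + 50) = 0.62
VSWR = (1 + 0.62)/(1 − 0.62)

VSWR ≈ 4.26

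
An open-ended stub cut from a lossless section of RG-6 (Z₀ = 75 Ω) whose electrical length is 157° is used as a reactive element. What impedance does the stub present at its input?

Z_in ≈ +j177 Ω

tan(βl) = -0.424
For an open-ended stub, Z_in = −jZ_0·cot(βl) = −jZ_0/tan(βl)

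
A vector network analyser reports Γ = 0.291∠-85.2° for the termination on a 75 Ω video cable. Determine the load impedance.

Z_L ≈ 66.3 − j42 Ω

Z_L = Z_0·(1 + Γ)/(1 − Γ) = 75·(1.02 − j0.29)/(0.976 + j0.29)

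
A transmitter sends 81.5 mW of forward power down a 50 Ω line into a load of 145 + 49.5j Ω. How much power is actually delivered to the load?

P_delivered ≈ 58.4 mW

|Γ| = |(95 + j49.5)/(195 + j49.5)| = 0.532
|Γ|² = 0.284
P_refl = |Γ|²·P_inc = 23.1 mW, P_del = (1 − |Γ|²)·P_inc = 58.4 mW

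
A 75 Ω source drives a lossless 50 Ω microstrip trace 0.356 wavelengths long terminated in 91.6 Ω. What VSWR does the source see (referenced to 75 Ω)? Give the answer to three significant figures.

VSWR ≈ 2.26

βl = 2π × 0.356 = 128°
tan(βl) = -1.27
Z_in = Z_0·(Z_L + jZ_0·tanβl)/(Z_0 + jZ_L·tanβl) = 37.3 + j23.3 Ω
Γ_s = (Z_in − Z_s)/(Z_in + Z_s) = (-37.7 + j23.3)/(112 + j23.3), |Γ_s| = 0.387
VSWR = (1 + |Γ_s|)/(1 − |Γ_s|)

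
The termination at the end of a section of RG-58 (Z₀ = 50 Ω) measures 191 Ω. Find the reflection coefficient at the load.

Γ = 0.585

Γ = (Z_L − Z_0)/(Z_L + Z_0) = (191 − 50)/(191 + 50) = 141/241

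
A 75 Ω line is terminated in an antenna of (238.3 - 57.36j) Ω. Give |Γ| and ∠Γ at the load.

Γ = (Z_L − Z_0)/(Z_L + Z_0) = (163.3 − j57.36)/(313.3 − j57.36)
|Γ| = 173/319 = 0.543

Γ ≈ 0.543 ∠ -8.98°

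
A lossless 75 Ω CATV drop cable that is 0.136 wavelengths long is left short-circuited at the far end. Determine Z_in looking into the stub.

βl = 2π × 0.136 = 49°
tan(βl) = 1.15
For a short-circuited stub, Z_in = jZ_0·tan(βl)

Z_in ≈ +j86.2 Ω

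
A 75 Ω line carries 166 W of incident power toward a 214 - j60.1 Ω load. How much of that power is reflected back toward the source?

|Γ| = |(139 − j60.1)/(289 − j60.1)| = 0.513
|Γ|² = 0.263
P_refl = |Γ|²·P_inc = 43.7 W, P_del = (1 − |Γ|²)·P_inc = 122 W

P_reflected ≈ 43.7 W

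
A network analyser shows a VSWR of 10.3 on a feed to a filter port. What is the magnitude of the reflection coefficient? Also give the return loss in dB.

|Γ| ≈ 0.823; return loss ≈ 1.69 dB

|Γ| = (S − 1)/(S + 1) = (10.3 − 1)/(10.3 + 1) = 9.3/11.3
RL = −20·log₁₀|Γ| = −20·log₁₀(0.823)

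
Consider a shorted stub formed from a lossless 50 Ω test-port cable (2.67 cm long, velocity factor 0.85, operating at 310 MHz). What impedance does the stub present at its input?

Z_in ≈ +j10.3 Ω

λ = v/f = 0.85·c / 310 MHz = 0.823 m
βl = 2π·l/λ = 2π × 0.0325 = 11.7°
tan(βl) = 0.207
For a shorted stub, Z_in = jZ_0·tan(βl)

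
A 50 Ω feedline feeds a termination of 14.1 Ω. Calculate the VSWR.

VSWR ≈ 3.55

Γ = (14.1 − 50)/(14.1 + 50) = -0.56
VSWR = (1 + 0.56)/(1 − 0.56)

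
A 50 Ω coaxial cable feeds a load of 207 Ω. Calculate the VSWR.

For a purely resistive load, VSWR = R_L/Z_0 or Z_0/R_L (whichever > 1) = 207/50

VSWR ≈ 4.14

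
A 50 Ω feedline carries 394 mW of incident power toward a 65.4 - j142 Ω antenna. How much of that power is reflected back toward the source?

P_reflected ≈ 240 mW

|Γ| = |(15.4 − j142)/(115.4 − j142)| = 0.781
|Γ|² = 0.609
P_refl = |Γ|²·P_inc = 240 mW, P_del = (1 − |Γ|²)·P_inc = 154 mW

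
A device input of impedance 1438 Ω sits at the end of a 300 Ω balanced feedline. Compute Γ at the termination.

Γ = 0.655

Γ = (Z_L − Z_0)/(Z_L + Z_0) = (1438 − 300)/(1438 + 300) = 1138/1738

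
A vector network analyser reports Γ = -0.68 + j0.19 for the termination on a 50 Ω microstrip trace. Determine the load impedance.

Z_L ≈ 8.77 + j6.65 Ω

Z_L = Z_0·(1 + Γ)/(1 − Γ) = 50·(0.32 + j0.19)/(1.68 − j0.19)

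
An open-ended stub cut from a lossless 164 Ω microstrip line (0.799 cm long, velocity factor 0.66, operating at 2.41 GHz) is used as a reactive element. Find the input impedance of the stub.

λ = v/f = 0.66·c / 2.41 GHz = 0.0822 m
βl = 2π·l/λ = 2π × 0.0973 = 35°
tan(βl) = 0.7
For an open-ended stub, Z_in = −jZ_0·cot(βl) = −jZ_0/tan(βl)

Z_in ≈ −j234 Ω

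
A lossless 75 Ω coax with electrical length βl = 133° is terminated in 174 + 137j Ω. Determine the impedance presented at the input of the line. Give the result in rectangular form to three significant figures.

tan(βl) = tan(133°) = -1.07
Z_in = Z_0·(Z_L + jZ_0·tanβl)/(Z_0 + jZ_L·tanβl)
     = 75·(174 + j56.6)/(222 − j187)

Z_in ≈ 25 + j40.2 Ω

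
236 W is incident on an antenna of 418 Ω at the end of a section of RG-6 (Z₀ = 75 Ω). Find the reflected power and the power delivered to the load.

Γ = (418 − 75)/(418 + 75) = 0.696
|Γ|² = 0.484
P_refl = |Γ|²·P_inc = 114 W, P_del = (1 − |Γ|²)·P_inc = 122 W

P_reflected ≈ 114 W; P_delivered ≈ 122 W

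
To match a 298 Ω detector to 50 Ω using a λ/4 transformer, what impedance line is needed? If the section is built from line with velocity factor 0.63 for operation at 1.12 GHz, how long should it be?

Z_qwt = √(Z_0·R_L) = √(50 × 298) = √14900
λ = 0.63·c/f = 0.169 m, so l = λ/4 = 0.0422 m

Z_qwt ≈ 122 Ω; length ≈ 4.22 cm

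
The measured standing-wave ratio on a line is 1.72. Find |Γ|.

|Γ| = (S − 1)/(S + 1) = (1.72 − 1)/(1.72 + 1) = 0.72/2.72

|Γ| ≈ 0.265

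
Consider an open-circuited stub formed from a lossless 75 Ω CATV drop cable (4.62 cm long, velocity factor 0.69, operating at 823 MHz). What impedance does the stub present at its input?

λ = v/f = 0.69·c / 823 MHz = 0.252 m
βl = 2π·l/λ = 2π × 0.184 = 66.1°
tan(βl) = 2.26
For an open-circuited stub, Z_in = −jZ_0·cot(βl) = −jZ_0/tan(βl)

Z_in ≈ −j33.2 Ω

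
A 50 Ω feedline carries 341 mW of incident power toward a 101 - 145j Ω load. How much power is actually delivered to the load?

P_delivered ≈ 157 mW

|Γ| = |(51 − j145)/(151 − j145)| = 0.734
|Γ|² = 0.539
P_refl = |Γ|²·P_inc = 184 mW, P_del = (1 − |Γ|²)·P_inc = 157 mW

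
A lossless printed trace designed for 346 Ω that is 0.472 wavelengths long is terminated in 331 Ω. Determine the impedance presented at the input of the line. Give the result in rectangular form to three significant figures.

Z_in ≈ 332 − j5.07 Ω

βl = 2π × 0.472 = 170°
tan(βl) = tan(170°) = -0.178
Z_in = Z_0·(Z_L + jZ_0·tanβl)/(Z_0 + jZ_L·tanβl)
     = 346·(331 − j61.5)/(346 − j58.8)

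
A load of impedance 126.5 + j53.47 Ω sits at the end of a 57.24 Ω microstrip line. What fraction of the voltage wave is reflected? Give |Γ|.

|Γ| ≈ 0.457

Γ = (Z_L − Z_0)/(Z_L + Z_0) = (69.26 + j53.47)/(183.7 + j53.47)
|Γ| = 87.5/191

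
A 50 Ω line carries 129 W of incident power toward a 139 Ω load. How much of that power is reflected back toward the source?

Γ = (139 − 50)/(139 + 50) = 0.471
|Γ|² = 0.222
P_refl = |Γ|²·P_inc = 28.6 W, P_del = (1 − |Γ|²)·P_inc = 100 W

P_reflected ≈ 28.6 W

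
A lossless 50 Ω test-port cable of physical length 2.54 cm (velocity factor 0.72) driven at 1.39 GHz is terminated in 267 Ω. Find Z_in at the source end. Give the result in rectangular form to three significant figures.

Z_in ≈ 12.6 − j28.8 Ω

λ = v/f = 0.72·c / 1.39 GHz = 0.155 m
βl = 2π·l/λ = 2π × 0.163 = 58.8°
tan(βl) = tan(58.8°) = 1.65
Z_in = Z_0·(Z_L + jZ_0·tanβl)/(Z_0 + jZ_L·tanβl)
     = 50·(267 + j82.7)/(50 + j442)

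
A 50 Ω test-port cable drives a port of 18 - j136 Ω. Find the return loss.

Γ = (-32 − j136)/(68 − j136), |Γ| = 0.919
RL = −20·log₁₀|Γ| = −20·log₁₀(0.919)

RL ≈ 0.735 dB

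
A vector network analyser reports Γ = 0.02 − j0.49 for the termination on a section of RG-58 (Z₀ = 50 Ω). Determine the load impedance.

Z_L ≈ 31.6 − j40.8 Ω

Z_L = Z_0·(1 + Γ)/(1 − Γ) = 50·(1.02 − j0.49)/(0.98 + j0.49)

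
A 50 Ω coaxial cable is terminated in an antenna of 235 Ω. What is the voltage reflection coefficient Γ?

Γ = (Z_L − Z_0)/(Z_L + Z_0) = (235 − 50)/(235 + 50) = 185/285

Γ = 0.649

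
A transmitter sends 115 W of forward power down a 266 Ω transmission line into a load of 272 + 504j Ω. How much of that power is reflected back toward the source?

|Γ| = |(6 + j504)/(538 + j504)| = 0.684
|Γ|² = 0.467
P_refl = |Γ|²·P_inc = 53.8 W, P_del = (1 − |Γ|²)·P_inc = 61.2 W

P_reflected ≈ 53.8 W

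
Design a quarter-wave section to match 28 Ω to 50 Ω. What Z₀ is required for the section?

Z_qwt = √(Z_0·R_L) = √(50 × 28) = √1400

Z_qwt ≈ 37.4 Ω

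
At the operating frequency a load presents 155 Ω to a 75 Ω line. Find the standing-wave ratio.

VSWR ≈ 2.07

Γ = (155 − 75)/(155 + 75) = 0.348
VSWR = (1 + 0.348)/(1 − 0.348)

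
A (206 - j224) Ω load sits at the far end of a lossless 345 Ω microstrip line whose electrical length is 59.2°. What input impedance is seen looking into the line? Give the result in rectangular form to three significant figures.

Z_in ≈ 146 + j99.6 Ω

tan(βl) = tan(59.2°) = 1.68
Z_in = Z_0·(Z_L + jZ_0·tanβl)/(Z_0 + jZ_L·tanβl)
     = 345·(206 + j355)/(721 + j346)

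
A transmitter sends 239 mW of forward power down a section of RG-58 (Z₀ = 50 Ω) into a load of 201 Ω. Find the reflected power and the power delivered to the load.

Γ = (201 − 50)/(201 + 50) = 0.602
|Γ|² = 0.362
P_refl = |Γ|²·P_inc = 86.5 mW, P_del = (1 − |Γ|²)·P_inc = 153 mW

P_reflected ≈ 86.5 mW; P_delivered ≈ 153 mW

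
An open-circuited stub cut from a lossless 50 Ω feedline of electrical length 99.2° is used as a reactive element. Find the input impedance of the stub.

Z_in ≈ +j8.1 Ω

tan(βl) = -6.17
For an open-circuited stub, Z_in = −jZ_0·cot(βl) = −jZ_0/tan(βl)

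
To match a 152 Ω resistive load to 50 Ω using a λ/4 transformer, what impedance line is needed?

Z_qwt ≈ 87.2 Ω

Z_qwt = √(Z_0·R_L) = √(50 × 152) = √7600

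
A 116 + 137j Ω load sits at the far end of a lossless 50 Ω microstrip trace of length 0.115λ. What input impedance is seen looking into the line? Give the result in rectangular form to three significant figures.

βl = 2π × 0.115 = 41.4°
tan(βl) = tan(41.4°) = 0.882
Z_in = Z_0·(Z_L + jZ_0·tanβl)/(Z_0 + jZ_L·tanβl)
     = 50·(116 + j181)/(-70.8 + j102)

Z_in ≈ 33.3 − j79.8 Ω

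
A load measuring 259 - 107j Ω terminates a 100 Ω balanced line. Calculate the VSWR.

Γ = (Z_L − Z_0)/(Z_L + Z_0) = (159 − j107)/(359 − j107)
|Γ| = 192/375 = 0.512
VSWR = (1 + |Γ|)/(1 − |Γ|) = 1.51/0.488

VSWR ≈ 3.1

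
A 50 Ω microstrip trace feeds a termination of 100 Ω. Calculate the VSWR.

VSWR ≈ 2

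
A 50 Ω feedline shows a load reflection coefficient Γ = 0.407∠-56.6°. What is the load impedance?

Z_L ≈ 58.1 − j47.4 Ω

Z_L = Z_0·(1 + Γ)/(1 − Γ) = 50·(1.22 − j0.34)/(0.776 + j0.34)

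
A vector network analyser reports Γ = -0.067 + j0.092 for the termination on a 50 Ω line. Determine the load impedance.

Z_L = Z_0·(1 + Γ)/(1 − Γ) = 50·(0.933 + j0.092)/(1.07 − j0.092)

Z_L ≈ 43 + j8.02 Ω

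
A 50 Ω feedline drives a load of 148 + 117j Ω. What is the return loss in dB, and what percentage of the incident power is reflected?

Γ = (98 + j117)/(198 + j117), |Γ| = 0.664
RL = −20·log₁₀(0.664) = 3.56 dB
P_refl/P_inc = |Γ|² = 0.44

RL ≈ 3.56 dB; 44% of incident power reflected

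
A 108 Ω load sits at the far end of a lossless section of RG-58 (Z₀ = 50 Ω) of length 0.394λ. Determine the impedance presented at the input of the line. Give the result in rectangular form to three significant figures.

βl = 2π × 0.394 = 142°
tan(βl) = tan(142°) = -0.786
Z_in = Z_0·(Z_L + jZ_0·tanβl)/(Z_0 + jZ_L·tanβl)
     = 50·(108 − j39.3)/(50 − j84.9)

Z_in ≈ 45 + j37.1 Ω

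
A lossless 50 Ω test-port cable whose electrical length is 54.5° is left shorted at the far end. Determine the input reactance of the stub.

X_in ≈ 70.1 Ω (inductive)

tan(βl) = 1.4
For a shorted stub, Z_in = jZ_0·tan(βl)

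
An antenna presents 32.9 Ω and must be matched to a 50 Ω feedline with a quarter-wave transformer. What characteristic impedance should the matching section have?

Z_qwt ≈ 40.6 Ω

Z_qwt = √(Z_0·R_L) = √(50 × 32.9) = √1645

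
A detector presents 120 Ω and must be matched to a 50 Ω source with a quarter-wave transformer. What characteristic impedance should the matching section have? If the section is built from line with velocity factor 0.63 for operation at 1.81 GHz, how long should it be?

Z_qwt = √(Z_0·R_L) = √(50 × 120) = √6000
λ = 0.63·c/f = 0.104 m, so l = λ/4 = 0.0261 m

Z_qwt ≈ 77.5 Ω; length ≈ 2.61 cm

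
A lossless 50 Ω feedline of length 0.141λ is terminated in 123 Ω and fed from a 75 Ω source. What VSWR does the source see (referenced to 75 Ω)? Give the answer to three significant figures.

VSWR ≈ 2.94

βl = 2π × 0.141 = 50.8°
tan(βl) = 1.22
Z_in = Z_0·(Z_L + jZ_0·tanβl)/(Z_0 + jZ_L·tanβl) = 30.5 − j30.7 Ω
Γ_s = (Z_in − Z_s)/(Z_in + Z_s) = (-44.5 − j30.7)/(106 − j30.7), |Γ_s| = 0.492
VSWR = (1 + |Γ_s|)/(1 − |Γ_s|)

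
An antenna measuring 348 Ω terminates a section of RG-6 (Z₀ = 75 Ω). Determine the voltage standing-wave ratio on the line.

VSWR ≈ 4.64

For a purely resistive load, VSWR = R_L/Z_0 or Z_0/R_L (whichever > 1) = 348/75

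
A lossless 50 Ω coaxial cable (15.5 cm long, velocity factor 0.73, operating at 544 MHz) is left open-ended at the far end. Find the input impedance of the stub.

Z_in ≈ +j56.7 Ω

λ = v/f = 0.73·c / 544 MHz = 0.403 m
βl = 2π·l/λ = 2π × 0.385 = 139°
tan(βl) = -0.881
For an open-ended stub, Z_in = −jZ_0·cot(βl) = −jZ_0/tan(βl)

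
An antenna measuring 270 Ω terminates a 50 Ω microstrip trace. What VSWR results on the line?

Γ = (270 − 50)/(270 + 50) = 0.688
VSWR = (1 + 0.688)/(1 − 0.688)

VSWR ≈ 5.4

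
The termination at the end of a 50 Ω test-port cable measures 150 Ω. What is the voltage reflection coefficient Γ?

Γ = 0.5

Γ = (Z_L − Z_0)/(Z_L + Z_0) = (150 − 50)/(150 + 50) = 100/200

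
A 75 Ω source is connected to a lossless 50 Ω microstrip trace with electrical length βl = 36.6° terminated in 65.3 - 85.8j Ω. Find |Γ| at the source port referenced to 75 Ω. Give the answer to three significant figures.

tan(βl) = 0.743
Z_in = Z_0·(Z_L + jZ_0·tanβl)/(Z_0 + jZ_L·tanβl) = 16.6 − j28.5 Ω
Γ_s = (Z_in − Z_s)/(Z_in + Z_s) = (-58.4 − j28.5)/(91.6 − j28.5), |Γ_s| = 0.678

|Γ| ≈ 0.678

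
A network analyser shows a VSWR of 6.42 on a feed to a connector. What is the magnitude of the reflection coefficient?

|Γ| ≈ 0.73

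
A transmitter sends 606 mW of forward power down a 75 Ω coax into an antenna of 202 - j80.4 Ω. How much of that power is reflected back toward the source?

|Γ| = |(127 − j80.4)/(277 − j80.4)| = 0.521
|Γ|² = 0.272
P_refl = |Γ|²·P_inc = 165 mW, P_del = (1 − |Γ|²)·P_inc = 441 mW

P_reflected ≈ 165 mW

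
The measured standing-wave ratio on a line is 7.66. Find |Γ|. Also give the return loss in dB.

|Γ| = (S − 1)/(S + 1) = (7.66 − 1)/(7.66 + 1) = 6.66/8.66
RL = −20·log₁₀|Γ| = −20·log₁₀(0.769)

|Γ| ≈ 0.769; return loss ≈ 2.28 dB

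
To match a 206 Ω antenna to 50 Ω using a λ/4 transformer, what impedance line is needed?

Z_qwt = √(Z_0·R_L) = √(50 × 206) = √10300

Z_qwt ≈ 101 Ω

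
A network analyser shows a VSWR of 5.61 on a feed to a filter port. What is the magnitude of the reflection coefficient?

|Γ| = (S − 1)/(S + 1) = (5.61 − 1)/(5.61 + 1) = 4.61/6.61

|Γ| ≈ 0.697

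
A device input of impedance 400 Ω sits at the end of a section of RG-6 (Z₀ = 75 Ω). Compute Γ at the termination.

Γ = 0.684

Γ = (Z_L − Z_0)/(Z_L + Z_0) = (400 − 75)/(400 + 75) = 325/475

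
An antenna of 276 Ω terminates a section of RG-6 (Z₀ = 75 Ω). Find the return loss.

RL ≈ 4.84 dB

Γ = (276 − 75)/(276 + 75) = 0.573
RL = −20·log₁₀|Γ| = −20·log₁₀(0.573)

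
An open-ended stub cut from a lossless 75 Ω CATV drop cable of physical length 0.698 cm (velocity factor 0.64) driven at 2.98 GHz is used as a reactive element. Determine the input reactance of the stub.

X_in ≈ -92.6 Ω (capacitive)

λ = v/f = 0.64·c / 2.98 GHz = 0.0644 m
βl = 2π·l/λ = 2π × 0.108 = 39°
tan(βl) = 0.81
For an open-ended stub, Z_in = −jZ_0·cot(βl) = −jZ_0/tan(βl)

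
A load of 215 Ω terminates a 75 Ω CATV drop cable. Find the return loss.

RL ≈ 6.33 dB

Γ = (215 − 75)/(215 + 75) = 0.483
RL = −20·log₁₀|Γ| = −20·log₁₀(0.483)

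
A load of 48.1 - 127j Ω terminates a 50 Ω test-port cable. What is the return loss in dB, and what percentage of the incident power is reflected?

Γ = (-1.9 − j127)/(98.1 − j127), |Γ| = 0.791
RL = −20·log₁₀(0.791) = 2.03 dB
P_refl/P_inc = |Γ|² = 0.626

RL ≈ 2.03 dB; 62.6% of incident power reflected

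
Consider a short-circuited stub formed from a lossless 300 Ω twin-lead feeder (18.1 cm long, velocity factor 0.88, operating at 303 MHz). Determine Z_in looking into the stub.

λ = v/f = 0.88·c / 303 MHz = 0.871 m
βl = 2π·l/λ = 2π × 0.208 = 74.8°
tan(βl) = 3.68
For a short-circuited stub, Z_in = jZ_0·tan(βl)

Z_in ≈ +j1100 Ω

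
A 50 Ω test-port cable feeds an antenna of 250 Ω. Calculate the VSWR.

Γ = (250 − 50)/(250 + 50) = 0.667
VSWR = (1 + 0.667)/(1 − 0.667)

VSWR ≈ 5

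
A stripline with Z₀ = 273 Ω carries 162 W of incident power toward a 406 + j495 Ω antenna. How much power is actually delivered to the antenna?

|Γ| = |(133 + j495)/(679 + j495)| = 0.61
|Γ|² = 0.372
P_refl = |Γ|²·P_inc = 60.3 W, P_del = (1 − |Γ|²)·P_inc = 102 W

P_delivered ≈ 102 W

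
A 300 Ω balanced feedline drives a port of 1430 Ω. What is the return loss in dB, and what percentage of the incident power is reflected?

Γ = (1430 − 300)/(1430 + 300) = 0.653
RL = −20·log₁₀(0.653) = 3.7 dB
P_refl/P_inc = |Γ|² = 0.427

RL ≈ 3.7 dB; 42.7% of incident power reflected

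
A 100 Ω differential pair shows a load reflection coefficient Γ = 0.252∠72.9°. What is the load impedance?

Z_L ≈ 102 + j52.6 Ω

Z_L = Z_0·(1 + Γ)/(1 − Γ) = 100·(1.07 + j0.241)/(0.926 − j0.241)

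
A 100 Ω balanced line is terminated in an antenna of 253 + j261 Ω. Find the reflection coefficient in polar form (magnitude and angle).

Γ ≈ 0.689 ∠ 23.1°

Γ = (Z_L − Z_0)/(Z_L + Z_0) = (153 + j261)/(353 + j261)
|Γ| = 303/439 = 0.689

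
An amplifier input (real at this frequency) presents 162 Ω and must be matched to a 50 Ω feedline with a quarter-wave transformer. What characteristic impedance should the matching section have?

Z_qwt = √(Z_0·R_L) = √(50 × 162) = √8100

Z_qwt ≈ 90 Ω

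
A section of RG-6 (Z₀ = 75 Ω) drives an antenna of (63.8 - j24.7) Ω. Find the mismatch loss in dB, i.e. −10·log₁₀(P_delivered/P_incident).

mismatch loss ≈ 0.164 dB

Γ = (-11.2 − j24.7)/(138.8 − j24.7), |Γ| = 0.192
|Γ|² = 0.037, so P_del/P_inc = 1 − |Γ|² = 0.963
ML = −10·log₁₀(1 − |Γ|²)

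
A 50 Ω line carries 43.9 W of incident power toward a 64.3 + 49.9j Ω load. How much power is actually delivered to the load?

P_delivered ≈ 36.3 W

|Γ| = |(14.3 + j49.9)/(114.3 + j49.9)| = 0.416
|Γ|² = 0.173
P_refl = |Γ|²·P_inc = 7.6 W, P_del = (1 − |Γ|²)·P_inc = 36.3 W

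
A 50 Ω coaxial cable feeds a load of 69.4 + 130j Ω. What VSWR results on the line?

VSWR ≈ 6.83

Γ = (Z_L − Z_0)/(Z_L + Z_0) = (19.4 + j130)/(119.4 + j130)
|Γ| = 131/177 = 0.745
VSWR = (1 + |Γ|)/(1 − |Γ|) = 1.74/0.255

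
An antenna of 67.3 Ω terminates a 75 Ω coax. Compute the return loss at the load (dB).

Γ = (67.3 − 75)/(67.3 + 75) = -0.0541
RL = −20·log₁₀|Γ| = −20·log₁₀(0.0541)

RL ≈ 25.3 dB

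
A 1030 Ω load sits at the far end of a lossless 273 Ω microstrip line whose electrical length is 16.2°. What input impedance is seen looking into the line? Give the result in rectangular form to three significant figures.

tan(βl) = tan(16.2°) = 0.291
Z_in = Z_0·(Z_L + jZ_0·tanβl)/(Z_0 + jZ_L·tanβl)
     = 273·(1030 + j79.3)/(273 + j299)

Z_in ≈ 507 − j477 Ω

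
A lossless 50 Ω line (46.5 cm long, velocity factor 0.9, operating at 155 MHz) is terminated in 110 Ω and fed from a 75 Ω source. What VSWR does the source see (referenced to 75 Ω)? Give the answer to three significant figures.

λ = v/f = 0.9·c / 155 MHz = 1.74 m
βl = 2π·l/λ = 2π × 0.267 = 96.1°
tan(βl) = -9.36
Z_in = Z_0·(Z_L + jZ_0·tanβl)/(Z_0 + jZ_L·tanβl) = 22.9 + j4.23 Ω
Γ_s = (Z_in − Z_s)/(Z_in + Z_s) = (-52.1 + j4.23)/(97.9 + j4.23), |Γ_s| = 0.533
VSWR = (1 + |Γ_s|)/(1 − |Γ_s|)

VSWR ≈ 3.28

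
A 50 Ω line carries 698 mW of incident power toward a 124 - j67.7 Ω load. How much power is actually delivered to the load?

|Γ| = |(74 − j67.7)/(174 − j67.7)| = 0.537
|Γ|² = 0.289
P_refl = |Γ|²·P_inc = 201 mW, P_del = (1 − |Γ|²)·P_inc = 497 mW

P_delivered ≈ 497 mW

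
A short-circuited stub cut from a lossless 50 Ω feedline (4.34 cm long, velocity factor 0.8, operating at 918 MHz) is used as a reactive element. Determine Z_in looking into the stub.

λ = v/f = 0.8·c / 918 MHz = 0.261 m
βl = 2π·l/λ = 2π × 0.166 = 59.8°
tan(βl) = 1.72
For a short-circuited stub, Z_in = jZ_0·tan(βl)

Z_in ≈ +j85.8 Ω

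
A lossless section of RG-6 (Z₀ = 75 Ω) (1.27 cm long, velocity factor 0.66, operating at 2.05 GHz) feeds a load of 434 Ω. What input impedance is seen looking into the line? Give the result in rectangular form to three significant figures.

Z_in ≈ 23.4 − j65.4 Ω

λ = v/f = 0.66·c / 2.05 GHz = 0.0966 m
βl = 2π·l/λ = 2π × 0.131 = 47.3°
tan(βl) = tan(47.3°) = 1.09
Z_in = Z_0·(Z_L + jZ_0·tanβl)/(Z_0 + jZ_L·tanβl)
     = 75·(434 + j81.4)/(75 + j471)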